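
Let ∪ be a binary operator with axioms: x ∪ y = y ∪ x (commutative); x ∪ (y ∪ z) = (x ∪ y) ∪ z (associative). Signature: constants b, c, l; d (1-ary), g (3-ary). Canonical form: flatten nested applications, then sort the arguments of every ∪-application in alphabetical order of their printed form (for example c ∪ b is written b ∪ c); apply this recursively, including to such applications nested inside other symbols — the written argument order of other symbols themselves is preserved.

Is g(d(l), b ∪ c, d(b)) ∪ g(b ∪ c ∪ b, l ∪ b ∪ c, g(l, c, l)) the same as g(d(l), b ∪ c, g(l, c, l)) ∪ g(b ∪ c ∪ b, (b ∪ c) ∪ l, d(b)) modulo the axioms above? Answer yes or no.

Left:  g(d(l), b ∪ c, d(b)) ∪ g(b ∪ c ∪ b, l ∪ b ∪ c, g(l, c, l))
  Inside:  g(b ∪ c ∪ b, l ∪ b ∪ c, g(l, c, l))  →  g(b ∪ b ∪ c, b ∪ c ∪ l, g(l, c, l))
  Sort:  g(b ∪ b ∪ c, b ∪ c ∪ l, g(l, c, l)) ∪ g(d(l), b ∪ c, d(b))
Right:  g(d(l), b ∪ c, g(l, c, l)) ∪ g(b ∪ c ∪ b, (b ∪ c) ∪ l, d(b))
  Inside:  g(b ∪ c ∪ b, (b ∪ c) ∪ l, d(b))  →  g(b ∪ b ∪ c, b ∪ c ∪ l, d(b))
  Sort:  g(b ∪ b ∪ c, b ∪ c ∪ l, d(b)) ∪ g(d(l), b ∪ c, g(l, c, l))

Answer: no — g(b ∪ b ∪ c, b ∪ c ∪ l, g(l, c, l)) ∪ g(d(l), b ∪ c, d(b)) vs g(b ∪ b ∪ c, b ∪ c ∪ l, d(b)) ∪ g(d(l), b ∪ c, g(l, c, l))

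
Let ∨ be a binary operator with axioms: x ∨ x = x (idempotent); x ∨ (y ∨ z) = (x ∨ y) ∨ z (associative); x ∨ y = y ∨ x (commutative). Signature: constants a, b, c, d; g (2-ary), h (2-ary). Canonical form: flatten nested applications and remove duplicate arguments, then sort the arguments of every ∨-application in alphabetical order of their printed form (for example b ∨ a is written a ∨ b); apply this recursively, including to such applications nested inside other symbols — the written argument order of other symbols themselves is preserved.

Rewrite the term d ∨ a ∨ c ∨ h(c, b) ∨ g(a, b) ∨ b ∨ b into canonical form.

Answer: a ∨ b ∨ c ∨ d ∨ g(a, b) ∨ h(c, b)

Derivation:
Deduplicate:  drop duplicate b
Sort:  a ∨ b ∨ c ∨ d ∨ g(a, b) ∨ h(c, b)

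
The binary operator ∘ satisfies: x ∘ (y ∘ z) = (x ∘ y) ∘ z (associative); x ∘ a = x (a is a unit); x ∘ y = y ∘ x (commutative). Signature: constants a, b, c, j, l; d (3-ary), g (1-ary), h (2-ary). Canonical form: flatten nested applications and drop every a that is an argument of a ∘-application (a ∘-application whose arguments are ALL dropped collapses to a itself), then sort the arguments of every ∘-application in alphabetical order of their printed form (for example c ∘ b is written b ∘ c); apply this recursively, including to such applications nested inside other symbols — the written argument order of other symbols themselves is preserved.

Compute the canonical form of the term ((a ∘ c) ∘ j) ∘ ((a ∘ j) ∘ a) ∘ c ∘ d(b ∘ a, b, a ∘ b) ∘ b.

Answer: b ∘ c ∘ c ∘ d(b, b, b) ∘ j ∘ j

Derivation:
Un-nest:  a ∘ c ∘ j ∘ a ∘ j ∘ a ∘ c ∘ d(b ∘ a, b, a ∘ b) ∘ b
Simplify inside:  d(b ∘ a, b, a ∘ b)  →  d(b, b, b)
Unit:  drop a (×3)
Sort arguments:  b ∘ c ∘ c ∘ d(b, b, b) ∘ j ∘ j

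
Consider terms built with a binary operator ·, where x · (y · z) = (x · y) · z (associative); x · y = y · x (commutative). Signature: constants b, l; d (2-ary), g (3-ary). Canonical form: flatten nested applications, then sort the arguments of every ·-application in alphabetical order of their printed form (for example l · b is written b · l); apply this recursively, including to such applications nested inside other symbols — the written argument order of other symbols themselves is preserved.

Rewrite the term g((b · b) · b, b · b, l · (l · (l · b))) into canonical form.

Work inside:  l · (l · (l · b))
Un-nest:  l · l · l · b
Order the arguments:  b · l · l · l
Rebuild:  g(b · b · b, b · b, b · l · l · l)

Answer: g(b · b · b, b · b, b · l · l · l)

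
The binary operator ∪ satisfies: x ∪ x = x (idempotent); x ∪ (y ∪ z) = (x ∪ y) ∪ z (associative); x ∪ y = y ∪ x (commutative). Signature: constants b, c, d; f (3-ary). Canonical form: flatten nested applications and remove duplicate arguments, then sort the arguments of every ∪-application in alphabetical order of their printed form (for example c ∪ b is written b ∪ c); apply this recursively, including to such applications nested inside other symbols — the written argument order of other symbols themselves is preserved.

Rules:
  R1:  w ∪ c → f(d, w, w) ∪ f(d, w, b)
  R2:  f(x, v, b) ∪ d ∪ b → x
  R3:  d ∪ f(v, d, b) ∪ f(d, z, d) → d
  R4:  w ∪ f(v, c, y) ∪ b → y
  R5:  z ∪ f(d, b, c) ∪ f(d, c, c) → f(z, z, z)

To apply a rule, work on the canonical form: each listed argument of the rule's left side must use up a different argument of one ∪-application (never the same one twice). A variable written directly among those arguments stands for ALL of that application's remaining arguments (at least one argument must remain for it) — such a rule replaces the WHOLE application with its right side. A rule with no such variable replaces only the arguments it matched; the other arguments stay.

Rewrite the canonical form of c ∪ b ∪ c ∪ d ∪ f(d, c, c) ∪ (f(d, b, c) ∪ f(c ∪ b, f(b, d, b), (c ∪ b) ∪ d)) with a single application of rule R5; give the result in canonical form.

Answer: f(b ∪ c ∪ d ∪ f(b ∪ c, f(b, d, b), b ∪ c ∪ d), b ∪ c ∪ d ∪ f(b ∪ c, f(b, d, b), b ∪ c ∪ d), b ∪ c ∪ d ∪ f(b ∪ c, f(b, d, b), b ∪ c ∪ d))

Derivation:
Canonical form:  b ∪ c ∪ d ∪ f(b ∪ c, f(b, d, b), b ∪ c ∪ d) ∪ f(d, b, c) ∪ f(d, c, c)
Apply R5:  consuming f(d, b, c), f(d, c, c);  z := b ∪ c ∪ d ∪ f(b ∪ c, f(b, d, b), b ∪ c ∪ d)
The extension variable absorbs all remaining arguments, so the whole application is rewritten.
New term:  f(b ∪ c ∪ d ∪ f(b ∪ c, f(b, d, b), b ∪ c ∪ d), b ∪ c ∪ d ∪ f(b ∪ c, f(b, d, b), b ∪ c ∪ d), b ∪ c ∪ d ∪ f(b ∪ c, f(b, d, b), b ∪ c ∪ d))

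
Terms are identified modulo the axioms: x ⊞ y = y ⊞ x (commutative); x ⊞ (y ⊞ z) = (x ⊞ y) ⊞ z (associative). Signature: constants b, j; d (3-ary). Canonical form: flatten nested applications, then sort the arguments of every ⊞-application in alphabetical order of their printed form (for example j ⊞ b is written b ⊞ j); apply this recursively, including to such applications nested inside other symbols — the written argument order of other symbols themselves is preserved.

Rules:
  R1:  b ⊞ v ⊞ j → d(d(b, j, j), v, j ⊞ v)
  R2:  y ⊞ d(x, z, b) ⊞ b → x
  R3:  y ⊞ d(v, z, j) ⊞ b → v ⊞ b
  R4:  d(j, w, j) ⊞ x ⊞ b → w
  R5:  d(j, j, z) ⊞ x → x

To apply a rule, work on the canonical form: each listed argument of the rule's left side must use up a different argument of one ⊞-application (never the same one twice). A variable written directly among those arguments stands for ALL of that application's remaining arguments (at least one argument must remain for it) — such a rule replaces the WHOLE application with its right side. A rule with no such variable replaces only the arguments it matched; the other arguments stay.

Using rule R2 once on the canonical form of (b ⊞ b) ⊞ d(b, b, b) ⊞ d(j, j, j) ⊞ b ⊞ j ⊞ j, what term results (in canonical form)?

Canonical form:  b ⊞ b ⊞ b ⊞ d(b, b, b) ⊞ d(j, j, j) ⊞ j ⊞ j
Match R2:  consume b, d(b, b, b);  x := b, y := b ⊞ b ⊞ d(j, j, j) ⊞ j ⊞ j, z := b
The extension variable absorbs all remaining arguments, so the whole application is rewritten.
Giving:  b

Answer: b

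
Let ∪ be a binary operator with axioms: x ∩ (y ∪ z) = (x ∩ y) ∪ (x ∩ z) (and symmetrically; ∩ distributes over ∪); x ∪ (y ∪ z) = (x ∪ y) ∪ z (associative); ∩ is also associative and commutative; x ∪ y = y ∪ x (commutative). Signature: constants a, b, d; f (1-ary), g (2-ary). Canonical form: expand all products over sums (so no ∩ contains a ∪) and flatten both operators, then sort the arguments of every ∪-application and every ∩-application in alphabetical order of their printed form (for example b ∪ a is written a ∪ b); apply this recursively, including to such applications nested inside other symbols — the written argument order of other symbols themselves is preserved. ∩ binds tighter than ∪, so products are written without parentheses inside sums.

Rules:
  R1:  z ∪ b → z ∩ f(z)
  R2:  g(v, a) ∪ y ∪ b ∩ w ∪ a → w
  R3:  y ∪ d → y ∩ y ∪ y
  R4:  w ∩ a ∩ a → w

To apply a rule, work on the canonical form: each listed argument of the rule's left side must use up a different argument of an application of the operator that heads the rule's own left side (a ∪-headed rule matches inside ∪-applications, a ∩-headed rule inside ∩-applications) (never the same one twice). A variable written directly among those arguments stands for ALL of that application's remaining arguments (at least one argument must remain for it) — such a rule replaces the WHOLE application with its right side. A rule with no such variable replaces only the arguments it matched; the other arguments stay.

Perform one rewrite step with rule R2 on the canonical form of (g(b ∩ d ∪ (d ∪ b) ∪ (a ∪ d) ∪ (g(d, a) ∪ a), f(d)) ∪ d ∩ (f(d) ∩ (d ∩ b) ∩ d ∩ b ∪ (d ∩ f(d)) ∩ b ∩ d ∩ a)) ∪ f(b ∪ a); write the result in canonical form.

Answer: a ∩ b ∩ d ∩ d ∩ d ∩ f(d) ∪ b ∩ b ∩ d ∩ d ∩ d ∩ f(d) ∪ f(a ∪ b) ∪ g(d, f(d))

Derivation:
Canonical form:  a ∩ b ∩ d ∩ d ∩ d ∩ f(d) ∪ b ∩ b ∩ d ∩ d ∩ d ∩ f(d) ∪ f(a ∪ b) ∪ g(a ∪ a ∪ b ∪ b ∩ d ∪ d ∪ d ∪ g(d, a), f(d))
R2 matches:  uses a, b ∩ d, g(d, a);  v := d, w := d, y := a ∪ b ∪ d ∪ d
The extension variable absorbs all remaining arguments, so the whole application is rewritten.
Result:  a ∩ b ∩ d ∩ d ∩ d ∩ f(d) ∪ b ∩ b ∩ d ∩ d ∩ d ∩ f(d) ∪ f(a ∪ b) ∪ g(d, f(d))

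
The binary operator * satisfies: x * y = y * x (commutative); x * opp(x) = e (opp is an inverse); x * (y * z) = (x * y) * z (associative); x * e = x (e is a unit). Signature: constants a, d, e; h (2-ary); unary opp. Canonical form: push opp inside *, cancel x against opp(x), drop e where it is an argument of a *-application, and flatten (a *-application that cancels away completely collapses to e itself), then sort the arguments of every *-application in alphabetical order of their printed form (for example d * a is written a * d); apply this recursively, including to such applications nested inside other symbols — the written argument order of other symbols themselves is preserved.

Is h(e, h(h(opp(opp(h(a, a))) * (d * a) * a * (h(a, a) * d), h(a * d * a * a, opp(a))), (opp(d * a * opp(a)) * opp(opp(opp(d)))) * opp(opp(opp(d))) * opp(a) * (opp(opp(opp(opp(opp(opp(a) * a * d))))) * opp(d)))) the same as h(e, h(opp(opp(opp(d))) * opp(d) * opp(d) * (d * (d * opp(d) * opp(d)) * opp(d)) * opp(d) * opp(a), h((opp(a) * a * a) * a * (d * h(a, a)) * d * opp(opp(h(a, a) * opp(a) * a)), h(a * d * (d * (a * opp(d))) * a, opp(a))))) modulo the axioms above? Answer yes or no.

Answer: no — h(e, h(h(a * a * d * d * h(a, a) * h(a, a), h(a * a * a * d, opp(a))), opp(a) * opp(d) * opp(d) * opp(d) * opp(d) * opp(d))) vs h(e, h(opp(a) * opp(d) * opp(d) * opp(d) * opp(d) * opp(d), h(a * a * d * d * h(a, a) * h(a, a), h(a * a * a * d, opp(a)))))

Derivation:
Left:  h(e, h(h(opp(opp(h(a, a))) * (d * a) * a * (h(a, a) * d), h(a * d * a * a, opp(a))), (opp(d * a * opp(a)) * opp(opp(opp(d)))) * opp(opp(opp(d))) * opp(a) * (opp(opp(opp(opp(opp(opp(a) * a * d))))) * opp(d))))
  Work inside:  (opp(d * a * opp(a)) * opp(opp(opp(d)))) * opp(opp(opp(d))) * opp(a) * (opp(opp(opp(opp(opp(opp(a) * a * d))))) * opp(d))
  Push opp inside:  distribute opp over * and collapse double opp
  Collect:  opp(d) * opp(d) * opp(d) * opp(d) * opp(d) * opp(a)
  Order the arguments:  opp(a) * opp(d) * opp(d) * opp(d) * opp(d) * opp(d)
  Reassemble:  h(e, h(h(a * a * d * d * h(a, a) * h(a, a), h(a * a * a * d, opp(a))), opp(a) * opp(d) * opp(d) * opp(d) * opp(d) * opp(d)))
Right:  h(e, h(opp(opp(opp(d))) * opp(d) * opp(d) * (d * (d * opp(d) * opp(d)) * opp(d)) * opp(d) * opp(a), h((opp(a) * a * a) * a * (d * h(a, a)) * d * opp(opp(h(a, a) * opp(a) * a)), h(a * d * (d * (a * opp(d))) * a, opp(a)))))
  Descend into:  opp(opp(opp(d))) * opp(d) * opp(d) * (d * (d * opp(d) * opp(d)) * opp(d)) * opp(d) * opp(a)
  Push opp inside:  distribute opp over * and collapse double opp
  Collect:  opp(d) * opp(d) * opp(d) * opp(d) * opp(d) * opp(a)
  Sort arguments:  opp(a) * opp(d) * opp(d) * opp(d) * opp(d) * opp(d)
  Rebuild:  h(e, h(opp(a) * opp(d) * opp(d) * opp(d) * opp(d) * opp(d), h(a * a * d * d * h(a, a) * h(a, a), h(a * a * a * d, opp(a)))))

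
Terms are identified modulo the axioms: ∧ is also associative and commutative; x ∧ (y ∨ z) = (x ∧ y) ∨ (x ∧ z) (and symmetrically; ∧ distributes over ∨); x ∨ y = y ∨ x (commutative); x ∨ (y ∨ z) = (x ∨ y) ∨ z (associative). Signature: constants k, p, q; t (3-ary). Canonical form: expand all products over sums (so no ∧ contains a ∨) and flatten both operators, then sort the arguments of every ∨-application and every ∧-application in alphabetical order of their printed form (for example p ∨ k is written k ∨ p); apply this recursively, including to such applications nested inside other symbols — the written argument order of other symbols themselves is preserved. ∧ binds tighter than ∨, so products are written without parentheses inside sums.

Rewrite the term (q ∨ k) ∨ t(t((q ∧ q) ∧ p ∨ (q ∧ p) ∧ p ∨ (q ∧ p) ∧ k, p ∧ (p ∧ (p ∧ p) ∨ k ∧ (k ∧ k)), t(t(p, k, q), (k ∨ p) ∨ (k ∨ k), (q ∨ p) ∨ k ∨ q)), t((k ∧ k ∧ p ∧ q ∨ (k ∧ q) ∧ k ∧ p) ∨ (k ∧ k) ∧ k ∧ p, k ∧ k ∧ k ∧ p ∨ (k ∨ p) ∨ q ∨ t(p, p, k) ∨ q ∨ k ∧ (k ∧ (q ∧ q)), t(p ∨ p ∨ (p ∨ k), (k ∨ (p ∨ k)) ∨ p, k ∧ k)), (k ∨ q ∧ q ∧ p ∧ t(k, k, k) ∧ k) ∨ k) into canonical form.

Answer: k ∨ q ∨ t(t(k ∧ p ∧ q ∨ p ∧ p ∧ q ∨ p ∧ q ∧ q, k ∧ k ∧ k ∧ p ∨ p ∧ p ∧ p ∧ p, t(t(p, k, q), k ∨ k ∨ k ∨ p, k ∨ p ∨ q ∨ q)), t(k ∧ k ∧ k ∧ p ∨ k ∧ k ∧ p ∧ q ∨ k ∧ k ∧ p ∧ q, k ∨ k ∧ k ∧ k ∧ p ∨ k ∧ k ∧ q ∧ q ∨ p ∨ q ∨ q ∨ t(p, p, k), t(k ∨ p ∨ p ∨ p, k ∨ k ∨ p ∨ p, k ∧ k)), k ∨ k ∨ k ∧ p ∧ q ∧ q ∧ t(k, k, k))

Derivation:
Expand products over sums:  q ∨ k ∨ t(t(k ∧ p ∧ q ∨ p ∧ p ∧ q ∨ p ∧ q ∧ q, k ∧ k ∧ k ∧ p ∨ p ∧ p ∧ p ∧ p, t(t(p, k, q), k ∨ k ∨ k ∨ p, k ∨ p ∨ q ∨ q)), t(k ∧ k ∧ k ∧ p ∨ k ∧ k ∧ p ∧ q ∨ k ∧ k ∧ p ∧ q, k ∨ k ∧ k ∧ k ∧ p ∨ k ∧ k ∧ q ∧ q ∨ p ∨ q ∨ q ∨ t(p, p, k), t(k ∨ p ∨ p ∨ p, k ∨ k ∨ p ∨ p, k ∧ k)), k ∨ k ∨ k ∧ p ∧ q ∧ q ∧ t(k, k, k))
Sort:  k ∨ q ∨ t(t(k ∧ p ∧ q ∨ p ∧ p ∧ q ∨ p ∧ q ∧ q, k ∧ k ∧ k ∧ p ∨ p ∧ p ∧ p ∧ p, t(t(p, k, q), k ∨ k ∨ k ∨ p, k ∨ p ∨ q ∨ q)), t(k ∧ k ∧ k ∧ p ∨ k ∧ k ∧ p ∧ q ∨ k ∧ k ∧ p ∧ q, k ∨ k ∧ k ∧ k ∧ p ∨ k ∧ k ∧ q ∧ q ∨ p ∨ q ∨ q ∨ t(p, p, k), t(k ∨ p ∨ p ∨ p, k ∨ k ∨ p ∨ p, k ∧ k)), k ∨ k ∨ k ∧ p ∧ q ∧ q ∧ t(k, k, k))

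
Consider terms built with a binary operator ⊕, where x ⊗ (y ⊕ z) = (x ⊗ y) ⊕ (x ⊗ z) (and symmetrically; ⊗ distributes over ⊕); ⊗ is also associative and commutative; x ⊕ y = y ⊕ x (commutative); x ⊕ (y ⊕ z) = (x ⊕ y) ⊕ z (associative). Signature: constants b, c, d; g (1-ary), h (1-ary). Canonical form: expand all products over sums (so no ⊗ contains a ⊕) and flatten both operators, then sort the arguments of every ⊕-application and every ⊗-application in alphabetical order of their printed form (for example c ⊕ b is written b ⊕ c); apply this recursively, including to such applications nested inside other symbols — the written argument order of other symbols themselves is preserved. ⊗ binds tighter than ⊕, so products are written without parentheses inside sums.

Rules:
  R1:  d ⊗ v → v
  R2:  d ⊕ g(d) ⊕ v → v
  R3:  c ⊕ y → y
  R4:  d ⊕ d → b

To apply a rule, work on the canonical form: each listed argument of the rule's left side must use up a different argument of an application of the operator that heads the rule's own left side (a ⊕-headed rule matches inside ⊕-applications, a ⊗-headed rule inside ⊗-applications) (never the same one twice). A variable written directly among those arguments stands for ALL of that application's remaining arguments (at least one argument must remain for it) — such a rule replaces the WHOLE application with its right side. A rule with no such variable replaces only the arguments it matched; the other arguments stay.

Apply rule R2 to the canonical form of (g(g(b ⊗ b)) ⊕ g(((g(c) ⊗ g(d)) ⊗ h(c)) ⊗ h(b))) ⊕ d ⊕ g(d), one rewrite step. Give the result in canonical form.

Answer: g(g(b ⊗ b)) ⊕ g(g(c) ⊗ g(d) ⊗ h(b) ⊗ h(c))

Derivation:
Canonical form:  d ⊕ g(d) ⊕ g(g(b ⊗ b)) ⊕ g(g(c) ⊗ g(d) ⊗ h(b) ⊗ h(c))
Apply R2:  consuming d, g(d);  v := g(g(b ⊗ b)) ⊕ g(g(c) ⊗ g(d) ⊗ h(b) ⊗ h(c))
The variable takes the whole remainder — replace the entire application.
Result:  g(g(b ⊗ b)) ⊕ g(g(c) ⊗ g(d) ⊗ h(b) ⊗ h(c))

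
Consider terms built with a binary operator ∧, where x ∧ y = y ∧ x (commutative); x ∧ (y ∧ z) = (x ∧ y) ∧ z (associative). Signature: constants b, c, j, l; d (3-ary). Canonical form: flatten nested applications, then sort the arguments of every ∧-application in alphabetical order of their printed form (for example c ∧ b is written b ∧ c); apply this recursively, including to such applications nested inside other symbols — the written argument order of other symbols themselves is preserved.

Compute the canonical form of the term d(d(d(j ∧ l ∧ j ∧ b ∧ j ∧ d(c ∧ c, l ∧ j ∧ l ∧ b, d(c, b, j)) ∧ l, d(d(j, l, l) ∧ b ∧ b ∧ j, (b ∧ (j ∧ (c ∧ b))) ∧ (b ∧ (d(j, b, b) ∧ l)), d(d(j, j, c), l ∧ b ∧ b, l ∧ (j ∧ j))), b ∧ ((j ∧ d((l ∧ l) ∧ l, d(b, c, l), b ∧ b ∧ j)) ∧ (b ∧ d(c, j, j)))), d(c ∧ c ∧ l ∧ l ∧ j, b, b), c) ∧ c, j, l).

Work inside:  d(d(j ∧ l ∧ j ∧ b ∧ j ∧ d(c ∧ c, l ∧ j ∧ l ∧ b, d(c, b, j)) ∧ l, d(d(j, l, l) ∧ b ∧ b ∧ j, (b ∧ (j ∧ (c ∧ b))) ∧ (b ∧ (d(j, b, b) ∧ l)), d(d(j, j, c), l ∧ b ∧ b, l ∧ (j ∧ j))), b ∧ ((j ∧ d((l ∧ l) ∧ l, d(b, c, l), b ∧ b ∧ j)) ∧ (b ∧ d(c, j, j)))), d(c ∧ c ∧ l ∧ l ∧ j, b, b), c) ∧ c
Simplify inside:  d(d(j ∧ l ∧ j ∧ b ∧ j ∧ d(c ∧ c, l ∧ j ∧ l ∧ b, d(c, b, j)) ∧ l, d(d(j, l, l) ∧ b ∧ b ∧ j, (b ∧ (j ∧ (c ∧ b))) ∧ (b ∧ (d(j, b, b) ∧ l)), d(d(j, j, c), l ∧ b ∧ b, l ∧ (j ∧ j))), b ∧ ((j ∧ d((l ∧ l) ∧ l, d(b, c, l), b ∧ b ∧ j)) ∧ (b ∧ d(c, j, j)))), d(c ∧ c ∧ l ∧ l ∧ j, b, b), c)  →  d(d(b ∧ d(c ∧ c, b ∧ j ∧ l ∧ l, d(c, b, j)) ∧ j ∧ j ∧ j ∧ l ∧ l, d(b ∧ b ∧ d(j, l, l) ∧ j, b ∧ b ∧ b ∧ c ∧ d(j, b, b) ∧ j ∧ l, d(d(j, j, c), b ∧ b ∧ l, j ∧ j ∧ l)), b ∧ b ∧ d(c, j, j) ∧ d(l ∧ l ∧ l, d(b, c, l), b ∧ b ∧ j) ∧ j), d(c ∧ c ∧ j ∧ l ∧ l, b, b), c)
Sort:  c ∧ d(d(b ∧ d(c ∧ c, b ∧ j ∧ l ∧ l, d(c, b, j)) ∧ j ∧ j ∧ j ∧ l ∧ l, d(b ∧ b ∧ d(j, l, l) ∧ j, b ∧ b ∧ b ∧ c ∧ d(j, b, b) ∧ j ∧ l, d(d(j, j, c), b ∧ b ∧ l, j ∧ j ∧ l)), b ∧ b ∧ d(c, j, j) ∧ d(l ∧ l ∧ l, d(b, c, l), b ∧ b ∧ j) ∧ j), d(c ∧ c ∧ j ∧ l ∧ l, b, b), c)
Reassemble:  d(c ∧ d(d(b ∧ d(c ∧ c, b ∧ j ∧ l ∧ l, d(c, b, j)) ∧ j ∧ j ∧ j ∧ l ∧ l, d(b ∧ b ∧ d(j, l, l) ∧ j, b ∧ b ∧ b ∧ c ∧ d(j, b, b) ∧ j ∧ l, d(d(j, j, c), b ∧ b ∧ l, j ∧ j ∧ l)), b ∧ b ∧ d(c, j, j) ∧ d(l ∧ l ∧ l, d(b, c, l), b ∧ b ∧ j) ∧ j), d(c ∧ c ∧ j ∧ l ∧ l, b, b), c), j, l)

Answer: d(c ∧ d(d(b ∧ d(c ∧ c, b ∧ j ∧ l ∧ l, d(c, b, j)) ∧ j ∧ j ∧ j ∧ l ∧ l, d(b ∧ b ∧ d(j, l, l) ∧ j, b ∧ b ∧ b ∧ c ∧ d(j, b, b) ∧ j ∧ l, d(d(j, j, c), b ∧ b ∧ l, j ∧ j ∧ l)), b ∧ b ∧ d(c, j, j) ∧ d(l ∧ l ∧ l, d(b, c, l), b ∧ b ∧ j) ∧ j), d(c ∧ c ∧ j ∧ l ∧ l, b, b), c), j, l)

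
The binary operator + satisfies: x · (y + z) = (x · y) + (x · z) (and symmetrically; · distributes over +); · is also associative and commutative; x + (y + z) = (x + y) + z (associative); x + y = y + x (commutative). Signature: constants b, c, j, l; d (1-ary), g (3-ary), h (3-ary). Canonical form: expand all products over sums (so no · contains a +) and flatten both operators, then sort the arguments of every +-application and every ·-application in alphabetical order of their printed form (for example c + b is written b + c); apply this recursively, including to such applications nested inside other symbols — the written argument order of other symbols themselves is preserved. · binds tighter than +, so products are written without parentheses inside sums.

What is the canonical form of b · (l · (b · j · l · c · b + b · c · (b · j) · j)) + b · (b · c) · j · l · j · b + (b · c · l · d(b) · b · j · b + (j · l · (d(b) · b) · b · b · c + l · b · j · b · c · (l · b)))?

Answer: b · b · b · c · d(b) · j · l + b · b · b · c · d(b) · j · l + b · b · b · c · j · j · l + b · b · b · c · j · j · l + b · b · b · c · j · l · l + b · b · b · c · j · l · l

Derivation:
Distribute:  b · b · b · c · j · l · l + b · b · b · c · j · j · l + b · b · b · c · j · j · l + b · b · b · c · d(b) · j · l + b · b · b · c · d(b) · j · l + b · b · b · c · j · l · l
Order the arguments:  b · b · b · c · d(b) · j · l + b · b · b · c · d(b) · j · l + b · b · b · c · j · j · l + b · b · b · c · j · j · l + b · b · b · c · j · l · l + b · b · b · c · j · l · l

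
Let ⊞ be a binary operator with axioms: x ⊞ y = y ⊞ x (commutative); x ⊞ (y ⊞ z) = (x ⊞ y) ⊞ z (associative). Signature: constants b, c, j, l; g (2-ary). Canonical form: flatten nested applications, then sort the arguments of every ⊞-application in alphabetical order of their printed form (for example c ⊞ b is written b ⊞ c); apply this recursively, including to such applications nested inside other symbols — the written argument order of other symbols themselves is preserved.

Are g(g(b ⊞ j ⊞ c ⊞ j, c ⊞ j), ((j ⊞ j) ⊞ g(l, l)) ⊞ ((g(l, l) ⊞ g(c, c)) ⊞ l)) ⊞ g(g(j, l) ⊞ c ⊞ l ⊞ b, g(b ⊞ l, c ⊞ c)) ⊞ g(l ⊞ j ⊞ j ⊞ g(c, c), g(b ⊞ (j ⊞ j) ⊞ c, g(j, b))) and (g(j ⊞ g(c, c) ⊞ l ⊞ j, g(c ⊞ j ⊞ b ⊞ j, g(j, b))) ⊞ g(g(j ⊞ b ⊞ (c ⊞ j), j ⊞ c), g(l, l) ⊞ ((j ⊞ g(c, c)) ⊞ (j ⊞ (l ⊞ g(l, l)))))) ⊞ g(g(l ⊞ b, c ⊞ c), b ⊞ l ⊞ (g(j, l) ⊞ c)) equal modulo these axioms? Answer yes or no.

Left:  g(g(b ⊞ j ⊞ c ⊞ j, c ⊞ j), ((j ⊞ j) ⊞ g(l, l)) ⊞ ((g(l, l) ⊞ g(c, c)) ⊞ l)) ⊞ g(g(j, l) ⊞ c ⊞ l ⊞ b, g(b ⊞ l, c ⊞ c)) ⊞ g(l ⊞ j ⊞ j ⊞ g(c, c), g(b ⊞ (j ⊞ j) ⊞ c, g(j, b)))
  Inside:  g(g(b ⊞ j ⊞ c ⊞ j, c ⊞ j), ((j ⊞ j) ⊞ g(l, l)) ⊞ ((g(l, l) ⊞ g(c, c)) ⊞ l))  →  g(g(b ⊞ c ⊞ j ⊞ j, c ⊞ j), g(c, c) ⊞ g(l, l) ⊞ g(l, l) ⊞ j ⊞ j ⊞ l)
  Canonicalize subterm:  g(g(j, l) ⊞ c ⊞ l ⊞ b, g(b ⊞ l, c ⊞ c))  →  g(b ⊞ c ⊞ g(j, l) ⊞ l, g(b ⊞ l, c ⊞ c))
  Simplify inside:  g(l ⊞ j ⊞ j ⊞ g(c, c), g(b ⊞ (j ⊞ j) ⊞ c, g(j, b)))  →  g(g(c, c) ⊞ j ⊞ j ⊞ l, g(b ⊞ c ⊞ j ⊞ j, g(j, b)))
  Sort arguments:  g(b ⊞ c ⊞ g(j, l) ⊞ l, g(b ⊞ l, c ⊞ c)) ⊞ g(g(b ⊞ c ⊞ j ⊞ j, c ⊞ j), g(c, c) ⊞ g(l, l) ⊞ g(l, l) ⊞ j ⊞ j ⊞ l) ⊞ g(g(c, c) ⊞ j ⊞ j ⊞ l, g(b ⊞ c ⊞ j ⊞ j, g(j, b)))
Right:  (g(j ⊞ g(c, c) ⊞ l ⊞ j, g(c ⊞ j ⊞ b ⊞ j, g(j, b))) ⊞ g(g(j ⊞ b ⊞ (c ⊞ j), j ⊞ c), g(l, l) ⊞ ((j ⊞ g(c, c)) ⊞ (j ⊞ (l ⊞ g(l, l)))))) ⊞ g(g(l ⊞ b, c ⊞ c), b ⊞ l ⊞ (g(j, l) ⊞ c))
  Flatten:  g(j ⊞ g(c, c) ⊞ l ⊞ j, g(c ⊞ j ⊞ b ⊞ j, g(j, b))) ⊞ g(g(j ⊞ b ⊞ (c ⊞ j), j ⊞ c), g(l, l) ⊞ ((j ⊞ g(c, c)) ⊞ (j ⊞ (l ⊞ g(l, l))))) ⊞ g(g(l ⊞ b, c ⊞ c), b ⊞ l ⊞ (g(j, l) ⊞ c))
  Simplify inside:  g(j ⊞ g(c, c) ⊞ l ⊞ j, g(c ⊞ j ⊞ b ⊞ j, g(j, b)))  →  g(g(c, c) ⊞ j ⊞ j ⊞ l, g(b ⊞ c ⊞ j ⊞ j, g(j, b)))
  Inside:  g(g(j ⊞ b ⊞ (c ⊞ j), j ⊞ c), g(l, l) ⊞ ((j ⊞ g(c, c)) ⊞ (j ⊞ (l ⊞ g(l, l)))))  →  g(g(b ⊞ c ⊞ j ⊞ j, c ⊞ j), g(c, c) ⊞ g(l, l) ⊞ g(l, l) ⊞ j ⊞ j ⊞ l)
  Canonicalize subterm:  g(g(l ⊞ b, c ⊞ c), b ⊞ l ⊞ (g(j, l) ⊞ c))  →  g(g(b ⊞ l, c ⊞ c), b ⊞ c ⊞ g(j, l) ⊞ l)
  Sort arguments:  g(g(b ⊞ c ⊞ j ⊞ j, c ⊞ j), g(c, c) ⊞ g(l, l) ⊞ g(l, l) ⊞ j ⊞ j ⊞ l) ⊞ g(g(b ⊞ l, c ⊞ c), b ⊞ c ⊞ g(j, l) ⊞ l) ⊞ g(g(c, c) ⊞ j ⊞ j ⊞ l, g(b ⊞ c ⊞ j ⊞ j, g(j, b)))

Answer: no — g(b ⊞ c ⊞ g(j, l) ⊞ l, g(b ⊞ l, c ⊞ c)) ⊞ g(g(b ⊞ c ⊞ j ⊞ j, c ⊞ j), g(c, c) ⊞ g(l, l) ⊞ g(l, l) ⊞ j ⊞ j ⊞ l) ⊞ g(g(c, c) ⊞ j ⊞ j ⊞ l, g(b ⊞ c ⊞ j ⊞ j, g(j, b))) vs g(g(b ⊞ c ⊞ j ⊞ j, c ⊞ j), g(c, c) ⊞ g(l, l) ⊞ g(l, l) ⊞ j ⊞ j ⊞ l) ⊞ g(g(b ⊞ l, c ⊞ c), b ⊞ c ⊞ g(j, l) ⊞ l) ⊞ g(g(c, c) ⊞ j ⊞ j ⊞ l, g(b ⊞ c ⊞ j ⊞ j, g(j, b)))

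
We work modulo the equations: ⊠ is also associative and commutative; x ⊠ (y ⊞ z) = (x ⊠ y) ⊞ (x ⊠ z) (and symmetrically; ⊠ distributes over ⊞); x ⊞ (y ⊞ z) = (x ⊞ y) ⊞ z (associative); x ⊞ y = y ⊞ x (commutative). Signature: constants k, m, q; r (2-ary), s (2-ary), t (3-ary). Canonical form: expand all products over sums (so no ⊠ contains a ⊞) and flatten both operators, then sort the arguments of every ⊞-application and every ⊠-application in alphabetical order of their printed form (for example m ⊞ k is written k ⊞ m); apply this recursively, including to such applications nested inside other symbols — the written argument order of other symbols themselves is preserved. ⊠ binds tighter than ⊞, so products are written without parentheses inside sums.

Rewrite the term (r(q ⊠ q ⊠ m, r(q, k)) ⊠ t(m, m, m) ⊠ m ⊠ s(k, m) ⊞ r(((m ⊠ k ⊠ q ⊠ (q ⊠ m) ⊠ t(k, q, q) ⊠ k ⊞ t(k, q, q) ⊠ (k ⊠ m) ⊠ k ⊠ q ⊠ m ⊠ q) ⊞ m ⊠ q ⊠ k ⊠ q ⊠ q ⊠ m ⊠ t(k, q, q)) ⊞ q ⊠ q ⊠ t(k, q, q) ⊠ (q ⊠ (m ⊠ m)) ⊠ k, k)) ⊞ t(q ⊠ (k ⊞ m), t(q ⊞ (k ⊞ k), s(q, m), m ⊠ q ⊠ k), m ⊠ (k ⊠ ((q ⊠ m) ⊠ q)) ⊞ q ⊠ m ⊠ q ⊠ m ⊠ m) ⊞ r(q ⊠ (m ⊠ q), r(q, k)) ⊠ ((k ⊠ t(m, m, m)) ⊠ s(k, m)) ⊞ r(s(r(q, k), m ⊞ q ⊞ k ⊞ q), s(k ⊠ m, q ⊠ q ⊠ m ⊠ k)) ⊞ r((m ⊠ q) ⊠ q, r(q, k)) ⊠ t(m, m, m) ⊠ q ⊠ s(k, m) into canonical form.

Expand products over sums:  m ⊠ r(m ⊠ q ⊠ q, r(q, k)) ⊠ s(k, m) ⊠ t(m, m, m) ⊞ r(k ⊠ k ⊠ m ⊠ m ⊠ q ⊠ q ⊠ t(k, q, q) ⊞ k ⊠ k ⊠ m ⊠ m ⊠ q ⊠ q ⊠ t(k, q, q) ⊞ k ⊠ m ⊠ m ⊠ q ⊠ q ⊠ q ⊠ t(k, q, q) ⊞ k ⊠ m ⊠ m ⊠ q ⊠ q ⊠ q ⊠ t(k, q, q), k) ⊞ t(k ⊠ q ⊞ m ⊠ q, t(k ⊞ k ⊞ q, s(q, m), k ⊠ m ⊠ q), k ⊠ m ⊠ m ⊠ q ⊠ q ⊞ m ⊠ m ⊠ m ⊠ q ⊠ q) ⊞ k ⊠ r(m ⊠ q ⊠ q, r(q, k)) ⊠ s(k, m) ⊠ t(m, m, m) ⊞ r(s(r(q, k), k ⊞ m ⊞ q ⊞ q), s(k ⊠ m, k ⊠ m ⊠ q ⊠ q)) ⊞ q ⊠ r(m ⊠ q ⊠ q, r(q, k)) ⊠ s(k, m) ⊠ t(m, m, m)
Sort arguments:  k ⊠ r(m ⊠ q ⊠ q, r(q, k)) ⊠ s(k, m) ⊠ t(m, m, m) ⊞ m ⊠ r(m ⊠ q ⊠ q, r(q, k)) ⊠ s(k, m) ⊠ t(m, m, m) ⊞ q ⊠ r(m ⊠ q ⊠ q, r(q, k)) ⊠ s(k, m) ⊠ t(m, m, m) ⊞ r(k ⊠ k ⊠ m ⊠ m ⊠ q ⊠ q ⊠ t(k, q, q) ⊞ k ⊠ k ⊠ m ⊠ m ⊠ q ⊠ q ⊠ t(k, q, q) ⊞ k ⊠ m ⊠ m ⊠ q ⊠ q ⊠ q ⊠ t(k, q, q) ⊞ k ⊠ m ⊠ m ⊠ q ⊠ q ⊠ q ⊠ t(k, q, q), k) ⊞ r(s(r(q, k), k ⊞ m ⊞ q ⊞ q), s(k ⊠ m, k ⊠ m ⊠ q ⊠ q)) ⊞ t(k ⊠ q ⊞ m ⊠ q, t(k ⊞ k ⊞ q, s(q, m), k ⊠ m ⊠ q), k ⊠ m ⊠ m ⊠ q ⊠ q ⊞ m ⊠ m ⊠ m ⊠ q ⊠ q)

Answer: k ⊠ r(m ⊠ q ⊠ q, r(q, k)) ⊠ s(k, m) ⊠ t(m, m, m) ⊞ m ⊠ r(m ⊠ q ⊠ q, r(q, k)) ⊠ s(k, m) ⊠ t(m, m, m) ⊞ q ⊠ r(m ⊠ q ⊠ q, r(q, k)) ⊠ s(k, m) ⊠ t(m, m, m) ⊞ r(k ⊠ k ⊠ m ⊠ m ⊠ q ⊠ q ⊠ t(k, q, q) ⊞ k ⊠ k ⊠ m ⊠ m ⊠ q ⊠ q ⊠ t(k, q, q) ⊞ k ⊠ m ⊠ m ⊠ q ⊠ q ⊠ q ⊠ t(k, q, q) ⊞ k ⊠ m ⊠ m ⊠ q ⊠ q ⊠ q ⊠ t(k, q, q), k) ⊞ r(s(r(q, k), k ⊞ m ⊞ q ⊞ q), s(k ⊠ m, k ⊠ m ⊠ q ⊠ q)) ⊞ t(k ⊠ q ⊞ m ⊠ q, t(k ⊞ k ⊞ q, s(q, m), k ⊠ m ⊠ q), k ⊠ m ⊠ m ⊠ q ⊠ q ⊞ m ⊠ m ⊠ m ⊠ q ⊠ q)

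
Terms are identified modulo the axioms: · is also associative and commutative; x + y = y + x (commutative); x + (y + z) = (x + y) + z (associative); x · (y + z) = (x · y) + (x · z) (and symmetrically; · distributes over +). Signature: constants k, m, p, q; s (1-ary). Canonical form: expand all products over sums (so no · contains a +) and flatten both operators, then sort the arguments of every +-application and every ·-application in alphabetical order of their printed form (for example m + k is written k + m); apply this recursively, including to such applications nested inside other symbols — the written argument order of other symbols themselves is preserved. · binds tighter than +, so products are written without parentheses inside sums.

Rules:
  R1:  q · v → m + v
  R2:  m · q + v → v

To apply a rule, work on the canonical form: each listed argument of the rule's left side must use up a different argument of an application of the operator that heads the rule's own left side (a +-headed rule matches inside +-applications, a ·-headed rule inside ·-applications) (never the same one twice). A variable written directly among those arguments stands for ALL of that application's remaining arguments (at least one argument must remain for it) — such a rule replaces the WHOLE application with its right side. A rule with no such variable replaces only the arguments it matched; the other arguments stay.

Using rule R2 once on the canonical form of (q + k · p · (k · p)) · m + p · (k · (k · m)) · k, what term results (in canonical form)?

Canonical form:  k · k · k · m · p + k · k · m · p · p + m · q
R2 matches:  uses m · q;  v := k · k · k · m · p + k · k · m · p · p
The variable takes the whole remainder — replace the entire application.
Result:  k · k · k · m · p + k · k · m · p · p

Answer: k · k · k · m · p + k · k · m · p · p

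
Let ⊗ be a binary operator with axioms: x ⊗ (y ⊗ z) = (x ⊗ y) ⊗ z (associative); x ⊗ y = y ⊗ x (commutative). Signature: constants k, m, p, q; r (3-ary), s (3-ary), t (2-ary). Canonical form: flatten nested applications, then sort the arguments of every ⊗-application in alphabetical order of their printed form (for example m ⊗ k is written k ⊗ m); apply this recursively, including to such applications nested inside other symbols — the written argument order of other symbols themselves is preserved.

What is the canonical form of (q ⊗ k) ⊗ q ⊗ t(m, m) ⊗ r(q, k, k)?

Answer: k ⊗ q ⊗ q ⊗ r(q, k, k) ⊗ t(m, m)

Derivation:
Flatten:  q ⊗ k ⊗ q ⊗ t(m, m) ⊗ r(q, k, k)
Sort:  k ⊗ q ⊗ q ⊗ r(q, k, k) ⊗ t(m, m)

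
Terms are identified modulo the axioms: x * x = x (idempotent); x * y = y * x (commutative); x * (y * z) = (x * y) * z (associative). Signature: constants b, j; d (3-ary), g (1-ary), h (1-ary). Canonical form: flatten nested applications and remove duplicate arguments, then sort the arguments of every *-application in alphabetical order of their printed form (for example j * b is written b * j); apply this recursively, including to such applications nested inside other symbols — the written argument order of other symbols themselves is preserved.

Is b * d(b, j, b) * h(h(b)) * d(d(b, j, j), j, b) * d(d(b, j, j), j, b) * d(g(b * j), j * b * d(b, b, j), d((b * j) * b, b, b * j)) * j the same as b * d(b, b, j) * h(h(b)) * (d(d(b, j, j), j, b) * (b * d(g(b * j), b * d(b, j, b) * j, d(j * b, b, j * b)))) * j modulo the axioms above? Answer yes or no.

Left:  b * d(b, j, b) * h(h(b)) * d(d(b, j, j), j, b) * d(d(b, j, j), j, b) * d(g(b * j), j * b * d(b, b, j), d((b * j) * b, b, b * j)) * j
  Canonicalize subterm:  d(g(b * j), j * b * d(b, b, j), d((b * j) * b, b, b * j))  →  d(g(b * j), b * d(b, b, j) * j, d(b * j, b, b * j))
  Idempotence:  drop duplicate d(d(b, j, j), j, b)
  Order the arguments:  b * d(b, j, b) * d(d(b, j, j), j, b) * d(g(b * j), b * d(b, b, j) * j, d(b * j, b, b * j)) * h(h(b)) * j
Right:  b * d(b, b, j) * h(h(b)) * (d(d(b, j, j), j, b) * (b * d(g(b * j), b * d(b, j, b) * j, d(j * b, b, j * b)))) * j
  Flatten:  b * d(b, b, j) * h(h(b)) * d(d(b, j, j), j, b) * b * d(g(b * j), b * d(b, j, b) * j, d(j * b, b, j * b)) * j
  Canonicalize subterm:  d(g(b * j), b * d(b, j, b) * j, d(j * b, b, j * b))  →  d(g(b * j), b * d(b, j, b) * j, d(b * j, b, b * j))
  Drop duplicates:  drop duplicate b
  Sort arguments:  b * d(b, b, j) * d(d(b, j, j), j, b) * d(g(b * j), b * d(b, j, b) * j, d(b * j, b, b * j)) * h(h(b)) * j

Answer: no — b * d(b, j, b) * d(d(b, j, j), j, b) * d(g(b * j), b * d(b, b, j) * j, d(b * j, b, b * j)) * h(h(b)) * j vs b * d(b, b, j) * d(d(b, j, j), j, b) * d(g(b * j), b * d(b, j, b) * j, d(b * j, b, b * j)) * h(h(b)) * j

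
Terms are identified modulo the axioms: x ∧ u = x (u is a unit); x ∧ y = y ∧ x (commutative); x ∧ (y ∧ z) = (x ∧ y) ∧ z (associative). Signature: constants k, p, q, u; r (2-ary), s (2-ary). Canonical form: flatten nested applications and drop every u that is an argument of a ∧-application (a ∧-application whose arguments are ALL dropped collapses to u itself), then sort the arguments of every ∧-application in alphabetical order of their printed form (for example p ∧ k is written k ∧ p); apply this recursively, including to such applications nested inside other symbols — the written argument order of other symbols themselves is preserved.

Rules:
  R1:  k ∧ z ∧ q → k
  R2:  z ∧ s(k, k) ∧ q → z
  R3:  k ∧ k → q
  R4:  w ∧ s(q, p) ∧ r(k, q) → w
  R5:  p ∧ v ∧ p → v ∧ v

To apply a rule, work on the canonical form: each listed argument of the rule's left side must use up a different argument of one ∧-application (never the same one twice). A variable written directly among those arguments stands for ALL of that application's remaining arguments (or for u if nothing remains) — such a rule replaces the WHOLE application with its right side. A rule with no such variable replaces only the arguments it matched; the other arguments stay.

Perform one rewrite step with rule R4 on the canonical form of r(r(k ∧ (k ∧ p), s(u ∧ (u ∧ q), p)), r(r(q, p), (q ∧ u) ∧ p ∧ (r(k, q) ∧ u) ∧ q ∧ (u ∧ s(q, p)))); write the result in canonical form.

Canonical form:  r(r(k ∧ k ∧ p, s(q, p)), r(r(q, p), p ∧ q ∧ q ∧ r(k, q) ∧ s(q, p)))
Match R4:  consume r(k, q), s(q, p);  w := p ∧ q ∧ q
The variable takes the whole remainder — replace the entire application.
Result:  r(r(k ∧ k ∧ p, s(q, p)), r(r(q, p), p ∧ q ∧ q))

Answer: r(r(k ∧ k ∧ p, s(q, p)), r(r(q, p), p ∧ q ∧ q))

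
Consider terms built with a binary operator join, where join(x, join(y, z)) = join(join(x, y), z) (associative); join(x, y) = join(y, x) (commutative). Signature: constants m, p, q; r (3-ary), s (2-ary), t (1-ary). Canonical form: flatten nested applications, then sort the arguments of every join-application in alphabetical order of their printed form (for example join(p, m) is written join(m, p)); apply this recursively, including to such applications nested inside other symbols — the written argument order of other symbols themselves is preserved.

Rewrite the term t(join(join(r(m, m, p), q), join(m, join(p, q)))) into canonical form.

Descend into:  join(join(r(m, m, p), q), join(m, join(p, q)))
Merge nested applications:  join(r(m, m, p), q, m, p, q)
Sort arguments:  join(m, p, q, q, r(m, m, p))
Rebuild:  t(join(m, p, q, q, r(m, m, p)))

Answer: t(join(m, p, q, q, r(m, m, p)))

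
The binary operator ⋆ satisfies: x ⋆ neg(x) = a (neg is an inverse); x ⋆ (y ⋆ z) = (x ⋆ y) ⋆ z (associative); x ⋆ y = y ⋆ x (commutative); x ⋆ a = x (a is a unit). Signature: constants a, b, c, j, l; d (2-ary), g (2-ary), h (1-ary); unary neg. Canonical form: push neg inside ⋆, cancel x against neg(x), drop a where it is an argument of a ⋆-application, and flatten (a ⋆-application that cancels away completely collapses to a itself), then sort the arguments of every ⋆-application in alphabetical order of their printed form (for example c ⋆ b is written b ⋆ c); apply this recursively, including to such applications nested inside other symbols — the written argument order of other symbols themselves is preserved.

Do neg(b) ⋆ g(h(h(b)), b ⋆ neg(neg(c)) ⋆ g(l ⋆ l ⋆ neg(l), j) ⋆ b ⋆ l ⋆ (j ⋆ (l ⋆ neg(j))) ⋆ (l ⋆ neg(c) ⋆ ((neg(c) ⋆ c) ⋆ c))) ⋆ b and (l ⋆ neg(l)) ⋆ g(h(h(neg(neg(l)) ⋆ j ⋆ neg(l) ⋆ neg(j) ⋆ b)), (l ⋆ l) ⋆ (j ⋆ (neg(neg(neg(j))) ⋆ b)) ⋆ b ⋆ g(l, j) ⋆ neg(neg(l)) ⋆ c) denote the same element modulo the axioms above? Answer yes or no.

Answer: yes — both canonical forms are g(h(h(b)), b ⋆ b ⋆ c ⋆ g(l, j) ⋆ l ⋆ l ⋆ l)

Derivation:
Left:  neg(b) ⋆ g(h(h(b)), b ⋆ neg(neg(c)) ⋆ g(l ⋆ l ⋆ neg(l), j) ⋆ b ⋆ l ⋆ (j ⋆ (l ⋆ neg(j))) ⋆ (l ⋆ neg(c) ⋆ ((neg(c) ⋆ c) ⋆ c))) ⋆ b
  Push neg inside:  distribute neg over ⋆ and collapse double neg
  Cancel:  b cancels
  Collect terms:  g(h(h(b)), b ⋆ b ⋆ c ⋆ g(l, j) ⋆ l ⋆ l ⋆ l)
Right:  (l ⋆ neg(l)) ⋆ g(h(h(neg(neg(l)) ⋆ j ⋆ neg(l) ⋆ neg(j) ⋆ b)), (l ⋆ l) ⋆ (j ⋆ (neg(neg(neg(j))) ⋆ b)) ⋆ b ⋆ g(l, j) ⋆ neg(neg(l)) ⋆ c)
  Push neg inside:  distribute neg over ⋆ and collapse double neg
  Cancel inverse pairs:  l cancels
  Collect:  g(h(h(b)), b ⋆ b ⋆ c ⋆ g(l, j) ⋆ l ⋆ l ⋆ l)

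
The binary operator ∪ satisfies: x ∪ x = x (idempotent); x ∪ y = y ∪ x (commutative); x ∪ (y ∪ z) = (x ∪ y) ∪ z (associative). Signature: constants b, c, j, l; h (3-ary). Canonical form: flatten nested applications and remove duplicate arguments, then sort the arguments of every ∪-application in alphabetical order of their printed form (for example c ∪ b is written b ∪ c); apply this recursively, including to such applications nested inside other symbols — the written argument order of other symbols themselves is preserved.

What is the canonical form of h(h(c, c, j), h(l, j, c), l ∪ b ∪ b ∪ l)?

Descend into:  l ∪ b ∪ b ∪ l
Drop duplicates:  drop duplicate b, l
Sort:  b ∪ l
Rebuild:  h(h(c, c, j), h(l, j, c), b ∪ l)

Answer: h(h(c, c, j), h(l, j, c), b ∪ l)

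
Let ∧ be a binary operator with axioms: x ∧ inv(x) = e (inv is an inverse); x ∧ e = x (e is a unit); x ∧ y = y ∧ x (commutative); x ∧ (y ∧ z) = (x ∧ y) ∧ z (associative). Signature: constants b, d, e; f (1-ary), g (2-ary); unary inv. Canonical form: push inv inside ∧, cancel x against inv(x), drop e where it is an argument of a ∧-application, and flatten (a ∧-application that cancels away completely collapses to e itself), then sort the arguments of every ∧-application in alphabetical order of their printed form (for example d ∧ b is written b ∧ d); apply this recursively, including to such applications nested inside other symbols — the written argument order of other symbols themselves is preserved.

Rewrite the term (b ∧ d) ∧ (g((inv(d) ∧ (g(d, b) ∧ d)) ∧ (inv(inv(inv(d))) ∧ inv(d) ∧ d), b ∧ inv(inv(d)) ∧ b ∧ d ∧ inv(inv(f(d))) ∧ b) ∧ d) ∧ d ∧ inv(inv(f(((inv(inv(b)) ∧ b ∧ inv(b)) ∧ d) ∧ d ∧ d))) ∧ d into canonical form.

Answer: b ∧ d ∧ d ∧ d ∧ d ∧ f(b ∧ d ∧ d ∧ d) ∧ g(g(d, b) ∧ inv(d), b ∧ b ∧ b ∧ d ∧ d ∧ f(d))

Derivation:
Push inv inside:  distribute inv over ∧ and collapse double inv
Collect:  b ∧ d ∧ d ∧ d ∧ d ∧ g(g(d, b) ∧ inv(d), b ∧ b ∧ b ∧ d ∧ d ∧ f(d)) ∧ f(b ∧ d ∧ d ∧ d)
Sort:  b ∧ d ∧ d ∧ d ∧ d ∧ f(b ∧ d ∧ d ∧ d) ∧ g(g(d, b) ∧ inv(d), b ∧ b ∧ b ∧ d ∧ d ∧ f(d))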